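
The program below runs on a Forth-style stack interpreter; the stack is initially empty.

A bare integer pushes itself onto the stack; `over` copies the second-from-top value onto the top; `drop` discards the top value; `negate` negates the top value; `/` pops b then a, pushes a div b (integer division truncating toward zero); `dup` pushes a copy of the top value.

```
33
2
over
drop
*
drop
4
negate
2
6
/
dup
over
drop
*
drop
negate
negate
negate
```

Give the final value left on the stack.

33     → 33
2      → 33 2
over   → 33 2 33
drop   → 33 2
*      → 66
drop   → (empty)
4      → 4
negate → -4
2      → -4 2
6      → -4 2 6
/      → -4 0
dup    → -4 0 0
over   → -4 0 0 0
drop   → -4 0 0
*      → -4 0
drop   → -4
negate → 4
negate → -4
negate → 4

4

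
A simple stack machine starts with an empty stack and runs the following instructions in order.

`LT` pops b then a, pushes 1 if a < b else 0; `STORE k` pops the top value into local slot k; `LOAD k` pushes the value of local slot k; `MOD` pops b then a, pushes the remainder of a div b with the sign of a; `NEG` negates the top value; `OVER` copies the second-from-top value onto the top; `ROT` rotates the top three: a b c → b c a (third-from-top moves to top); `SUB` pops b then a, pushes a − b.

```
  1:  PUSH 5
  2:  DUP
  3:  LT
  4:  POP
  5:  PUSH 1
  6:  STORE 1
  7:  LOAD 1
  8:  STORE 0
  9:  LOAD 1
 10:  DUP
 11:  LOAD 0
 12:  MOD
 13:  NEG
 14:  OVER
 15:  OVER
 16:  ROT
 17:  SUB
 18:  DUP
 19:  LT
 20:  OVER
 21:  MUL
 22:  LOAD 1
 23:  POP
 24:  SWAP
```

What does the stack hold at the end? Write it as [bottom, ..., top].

PUSH 5   5
DUP      5 5
LT       0
POP      (empty)
PUSH 1   1
STORE 1  (empty)
LOAD 1   1
STORE 0  (empty)
LOAD 1   1
DUP      1 1
LOAD 0   1 1 1
MOD      1 0
NEG      1 0
OVER     1 0 1
OVER     1 0 1 0
ROT      1 1 0 0
SUB      1 1 0
DUP      1 1 0 0
LT       1 1 0
OVER     1 1 0 1
MUL      1 1 0
LOAD 1   1 1 0 1
POP      1 1 0
SWAP     1 0 1

[1, 0, 1]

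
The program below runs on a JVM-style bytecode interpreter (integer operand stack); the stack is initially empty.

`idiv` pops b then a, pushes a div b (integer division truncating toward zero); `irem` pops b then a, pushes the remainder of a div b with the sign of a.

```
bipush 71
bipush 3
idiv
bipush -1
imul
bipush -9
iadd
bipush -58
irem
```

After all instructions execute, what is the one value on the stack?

-32

bipush 71  -> [71]
bipush 3   -> [71, 3]
idiv       -> [23]
bipush -1  -> [23, -1]
imul       -> [-23]
bipush -9  -> [-23, -9]
iadd       -> [-32]
bipush -58 -> [-32, -58]
irem       -> [-32]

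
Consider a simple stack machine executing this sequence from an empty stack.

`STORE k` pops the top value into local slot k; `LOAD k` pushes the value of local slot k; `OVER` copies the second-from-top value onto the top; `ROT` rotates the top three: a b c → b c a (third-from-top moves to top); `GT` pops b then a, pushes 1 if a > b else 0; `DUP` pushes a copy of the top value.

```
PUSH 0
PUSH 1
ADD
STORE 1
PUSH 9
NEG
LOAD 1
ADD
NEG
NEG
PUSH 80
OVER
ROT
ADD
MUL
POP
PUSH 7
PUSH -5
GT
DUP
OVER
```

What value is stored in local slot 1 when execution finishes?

PUSH 0  → [0]
PUSH 1  → [0, 1]
ADD     → [1]
STORE 1 → []
PUSH 9  → [9]
NEG     → [-9]
LOAD 1  → [-9, 1]
ADD     → [-8]
NEG     → [8]
NEG     → [-8]
PUSH 80 → [-8, 80]
OVER    → [-8, 80, -8]
ROT     → [80, -8, -8]
ADD     → [80, -16]
MUL     → [-1280]
POP     → []
PUSH 7  → [7]
PUSH -5 → [7, -5]
GT      → [1]
DUP     → [1, 1]
OVER    → [1, 1, 1]

1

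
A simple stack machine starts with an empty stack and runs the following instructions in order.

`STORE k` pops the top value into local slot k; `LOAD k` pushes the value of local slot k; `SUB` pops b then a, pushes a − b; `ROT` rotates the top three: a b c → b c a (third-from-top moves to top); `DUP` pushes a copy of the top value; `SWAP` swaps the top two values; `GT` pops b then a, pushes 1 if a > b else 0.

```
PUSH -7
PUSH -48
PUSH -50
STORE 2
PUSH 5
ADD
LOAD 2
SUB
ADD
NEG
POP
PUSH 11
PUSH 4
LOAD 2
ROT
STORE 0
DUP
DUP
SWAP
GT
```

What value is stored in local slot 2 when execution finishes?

-50

PUSH -7  -> -7
PUSH -48 -> -7 -48
PUSH -50 -> -7 -48 -50
STORE 2  -> -7 -48
PUSH 5   -> -7 -48 5
ADD      -> -7 -43
LOAD 2   -> -7 -43 -50
SUB      -> -7 7
ADD      -> 0
NEG      -> 0
POP      -> (empty)
PUSH 11  -> 11
PUSH 4   -> 11 4
LOAD 2   -> 11 4 -50
ROT      -> 4 -50 11
STORE 0  -> 4 -50
DUP      -> 4 -50 -50
DUP      -> 4 -50 -50 -50
SWAP     -> 4 -50 -50 -50
GT       -> 4 -50 0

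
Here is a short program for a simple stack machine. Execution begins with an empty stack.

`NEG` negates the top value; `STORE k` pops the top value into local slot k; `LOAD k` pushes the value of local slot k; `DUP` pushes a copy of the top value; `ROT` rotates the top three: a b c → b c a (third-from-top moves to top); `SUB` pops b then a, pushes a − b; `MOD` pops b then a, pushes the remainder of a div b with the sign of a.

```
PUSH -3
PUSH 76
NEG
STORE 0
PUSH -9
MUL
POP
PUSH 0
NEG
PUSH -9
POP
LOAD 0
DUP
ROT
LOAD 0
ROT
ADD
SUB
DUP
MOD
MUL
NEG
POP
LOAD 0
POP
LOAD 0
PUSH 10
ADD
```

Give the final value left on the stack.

PUSH -3 → -3
PUSH 76 → -3 76
NEG     → -3 -76
STORE 0 → -3
PUSH -9 → -3 -9
MUL     → 27
POP     → (empty)
PUSH 0  → 0
NEG     → 0
PUSH -9 → 0 -9
POP     → 0
LOAD 0  → 0 -76
DUP     → 0 -76 -76
ROT     → -76 -76 0
LOAD 0  → -76 -76 0 -76
ROT     → -76 0 -76 -76
ADD     → -76 0 -152
SUB     → -76 152
DUP     → -76 152 152
MOD     → -76 0
MUL     → 0
NEG     → 0
POP     → (empty)
LOAD 0  → -76
POP     → (empty)
LOAD 0  → -76
PUSH 10 → -76 10
ADD     → -66

-66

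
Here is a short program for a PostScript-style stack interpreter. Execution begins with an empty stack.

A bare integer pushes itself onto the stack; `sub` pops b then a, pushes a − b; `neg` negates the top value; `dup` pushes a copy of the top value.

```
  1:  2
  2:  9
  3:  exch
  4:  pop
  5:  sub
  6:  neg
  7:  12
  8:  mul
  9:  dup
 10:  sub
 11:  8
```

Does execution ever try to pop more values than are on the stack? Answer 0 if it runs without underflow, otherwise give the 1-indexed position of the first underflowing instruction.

5

2     [2]
9     [2, 9]
exch  [9, 2]
pop   [9]
sub  — needs 2 operands, stack has 1 → underflow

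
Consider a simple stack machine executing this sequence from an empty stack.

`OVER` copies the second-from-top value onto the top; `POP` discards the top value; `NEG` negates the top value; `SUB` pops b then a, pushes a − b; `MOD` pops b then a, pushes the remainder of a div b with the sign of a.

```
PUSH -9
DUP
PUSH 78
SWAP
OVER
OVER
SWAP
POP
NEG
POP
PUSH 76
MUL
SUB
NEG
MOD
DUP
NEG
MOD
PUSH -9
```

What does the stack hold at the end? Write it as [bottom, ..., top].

PUSH -9 -> -9
DUP     -> -9 -9
PUSH 78 -> -9 -9 78
SWAP    -> -9 78 -9
OVER    -> -9 78 -9 78
OVER    -> -9 78 -9 78 -9
SWAP    -> -9 78 -9 -9 78
POP     -> -9 78 -9 -9
NEG     -> -9 78 -9 9
POP     -> -9 78 -9
PUSH 76 -> -9 78 -9 76
MUL     -> -9 78 -684
SUB     -> -9 762
NEG     -> -9 -762
MOD     -> -9
DUP     -> -9 -9
NEG     -> -9 9
MOD     -> 0
PUSH -9 -> 0 -9

[0, -9]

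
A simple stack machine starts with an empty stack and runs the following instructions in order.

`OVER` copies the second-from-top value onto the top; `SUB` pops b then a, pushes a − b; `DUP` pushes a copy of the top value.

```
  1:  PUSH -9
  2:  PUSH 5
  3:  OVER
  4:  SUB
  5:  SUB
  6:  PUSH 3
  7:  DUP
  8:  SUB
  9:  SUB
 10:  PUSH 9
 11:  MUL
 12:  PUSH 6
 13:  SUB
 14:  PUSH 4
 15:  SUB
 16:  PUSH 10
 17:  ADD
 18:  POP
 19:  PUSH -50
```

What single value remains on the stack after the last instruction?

PUSH -9   -9
PUSH 5    -9 5
OVER      -9 5 -9
SUB       -9 14
SUB       -23
PUSH 3    -23 3
DUP       -23 3 3
SUB       -23 0
SUB       -23
PUSH 9    -23 9
MUL       -207
PUSH 6    -207 6
SUB       -213
PUSH 4    -213 4
SUB       -217
PUSH 10   -217 10
ADD       -207
POP       (empty)
PUSH -50  -50

-50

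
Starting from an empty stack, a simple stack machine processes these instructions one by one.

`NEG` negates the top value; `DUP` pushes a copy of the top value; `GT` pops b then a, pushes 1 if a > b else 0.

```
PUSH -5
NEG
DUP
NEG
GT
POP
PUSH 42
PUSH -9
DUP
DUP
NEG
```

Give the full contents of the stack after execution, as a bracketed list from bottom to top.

PUSH -5 : -5
NEG     : 5
DUP     : 5 5
NEG     : 5 -5
GT      : 1
POP     : (empty)
PUSH 42 : 42
PUSH -9 : 42 -9
DUP     : 42 -9 -9
DUP     : 42 -9 -9 -9
NEG     : 42 -9 -9 9

[42, -9, -9, 9]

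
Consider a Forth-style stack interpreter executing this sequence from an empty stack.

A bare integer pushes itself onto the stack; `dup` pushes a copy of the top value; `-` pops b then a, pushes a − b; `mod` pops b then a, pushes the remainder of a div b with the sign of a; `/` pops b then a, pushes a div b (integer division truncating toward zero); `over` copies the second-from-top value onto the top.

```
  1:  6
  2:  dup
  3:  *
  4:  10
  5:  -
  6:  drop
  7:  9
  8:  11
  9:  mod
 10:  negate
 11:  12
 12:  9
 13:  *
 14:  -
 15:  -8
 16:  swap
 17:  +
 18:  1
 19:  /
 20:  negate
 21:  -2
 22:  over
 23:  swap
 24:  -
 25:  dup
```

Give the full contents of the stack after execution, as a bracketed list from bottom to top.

6      → [6]
dup    → [6, 6]
*      → [36]
10     → [36, 10]
-      → [26]
drop   → []
9      → [9]
11     → [9, 11]
mod    → [9]
negate → [-9]
12     → [-9, 12]
9      → [-9, 12, 9]
*      → [-9, 108]
-      → [-117]
-8     → [-117, -8]
swap   → [-8, -117]
+      → [-125]
1      → [-125, 1]
/      → [-125]
negate → [125]
-2     → [125, -2]
over   → [125, -2, 125]
swap   → [125, 125, -2]
-      → [125, 127]
dup    → [125, 127, 127]

[125, 127, 127]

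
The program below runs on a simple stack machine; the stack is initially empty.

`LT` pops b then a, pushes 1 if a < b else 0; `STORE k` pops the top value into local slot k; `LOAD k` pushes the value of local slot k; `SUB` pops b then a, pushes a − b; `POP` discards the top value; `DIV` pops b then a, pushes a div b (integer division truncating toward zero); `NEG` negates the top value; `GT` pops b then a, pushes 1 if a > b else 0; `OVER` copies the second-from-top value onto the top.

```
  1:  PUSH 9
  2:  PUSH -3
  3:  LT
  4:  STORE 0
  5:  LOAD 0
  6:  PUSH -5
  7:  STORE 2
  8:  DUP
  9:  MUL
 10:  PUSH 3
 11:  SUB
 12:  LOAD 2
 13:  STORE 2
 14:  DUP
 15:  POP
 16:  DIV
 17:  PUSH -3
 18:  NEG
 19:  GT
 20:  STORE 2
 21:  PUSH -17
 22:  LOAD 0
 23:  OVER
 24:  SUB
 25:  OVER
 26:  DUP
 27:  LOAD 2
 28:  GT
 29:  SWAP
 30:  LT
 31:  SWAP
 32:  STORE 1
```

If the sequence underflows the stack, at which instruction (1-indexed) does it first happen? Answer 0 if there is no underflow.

PUSH 9  -> 9
PUSH -3 -> 9 -3
LT      -> 0
STORE 0 -> (empty)
LOAD 0  -> 0
PUSH -5 -> 0 -5
STORE 2 -> 0
DUP     -> 0 0
MUL     -> 0
PUSH 3  -> 0 3
SUB     -> -3
LOAD 2  -> -3 -5
STORE 2 -> -3
DUP     -> -3 -3
POP     -> -3
DIV  — needs 2 operands, stack has 1 → underflow

16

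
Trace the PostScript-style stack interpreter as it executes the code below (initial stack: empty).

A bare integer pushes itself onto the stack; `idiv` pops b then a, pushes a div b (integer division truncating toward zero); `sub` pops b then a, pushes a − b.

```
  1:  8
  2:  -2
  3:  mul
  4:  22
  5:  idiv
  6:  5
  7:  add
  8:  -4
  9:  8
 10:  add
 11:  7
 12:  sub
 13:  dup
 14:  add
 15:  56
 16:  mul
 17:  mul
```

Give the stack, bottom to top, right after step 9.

8    -> [8]
-2   -> [8, -2]
mul  -> [-16]
22   -> [-16, 22]
idiv -> [0]
5    -> [0, 5]
add  -> [5]
-4   -> [5, -4]
8    -> [5, -4, 8]

[5, -4, 8]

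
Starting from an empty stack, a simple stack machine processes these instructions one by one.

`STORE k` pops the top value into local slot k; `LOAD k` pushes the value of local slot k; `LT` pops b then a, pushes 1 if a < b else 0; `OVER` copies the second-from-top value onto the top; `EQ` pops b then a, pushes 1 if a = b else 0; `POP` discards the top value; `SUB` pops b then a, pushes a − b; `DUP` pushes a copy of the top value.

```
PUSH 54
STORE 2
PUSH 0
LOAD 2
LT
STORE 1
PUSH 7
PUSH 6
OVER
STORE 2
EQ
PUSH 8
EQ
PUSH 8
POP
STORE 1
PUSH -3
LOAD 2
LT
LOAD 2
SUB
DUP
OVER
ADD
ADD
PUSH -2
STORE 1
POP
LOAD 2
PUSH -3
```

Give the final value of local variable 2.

7

PUSH 54  [54]
STORE 2  []
PUSH 0   [0]
LOAD 2   [0, 54]
LT       [1]
STORE 1  []
PUSH 7   [7]
PUSH 6   [7, 6]
OVER     [7, 6, 7]
STORE 2  [7, 6]
EQ       [0]
PUSH 8   [0, 8]
EQ       [0]
PUSH 8   [0, 8]
POP      [0]
STORE 1  []
PUSH -3  [-3]
LOAD 2   [-3, 7]
LT       [1]
LOAD 2   [1, 7]
SUB      [-6]
DUP      [-6, -6]
OVER     [-6, -6, -6]
ADD      [-6, -12]
ADD      [-18]
PUSH -2  [-18, -2]
STORE 1  [-18]
POP      []
LOAD 2   [7]
PUSH -3  [7, -3]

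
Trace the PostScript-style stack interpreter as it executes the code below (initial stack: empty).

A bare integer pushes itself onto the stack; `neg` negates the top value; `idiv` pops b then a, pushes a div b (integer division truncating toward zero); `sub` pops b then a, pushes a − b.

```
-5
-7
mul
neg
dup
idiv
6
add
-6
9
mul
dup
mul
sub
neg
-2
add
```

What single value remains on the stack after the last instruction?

2907

-5   : -5
-7   : -5 -7
mul  : 35
neg  : -35
dup  : -35 -35
idiv : 1
6    : 1 6
add  : 7
-6   : 7 -6
9    : 7 -6 9
mul  : 7 -54
dup  : 7 -54 -54
mul  : 7 2916
sub  : -2909
neg  : 2909
-2   : 2909 -2
add  : 2907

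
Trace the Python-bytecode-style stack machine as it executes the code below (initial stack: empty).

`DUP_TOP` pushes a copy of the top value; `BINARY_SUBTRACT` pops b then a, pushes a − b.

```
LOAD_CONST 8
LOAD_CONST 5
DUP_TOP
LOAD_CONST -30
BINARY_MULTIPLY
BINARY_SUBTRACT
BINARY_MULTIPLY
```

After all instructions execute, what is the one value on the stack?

1240

LOAD_CONST 8     8
LOAD_CONST 5     8 5
DUP_TOP          8 5 5
LOAD_CONST -30   8 5 5 -30
BINARY_MULTIPLY  8 5 -150
BINARY_SUBTRACT  8 155
BINARY_MULTIPLY  1240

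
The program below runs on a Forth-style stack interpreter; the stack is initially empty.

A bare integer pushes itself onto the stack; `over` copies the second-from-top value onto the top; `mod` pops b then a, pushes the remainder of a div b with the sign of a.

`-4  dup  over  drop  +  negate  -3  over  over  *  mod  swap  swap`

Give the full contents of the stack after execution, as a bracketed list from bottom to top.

-4     : -4
dup    : -4 -4
over   : -4 -4 -4
drop   : -4 -4
+      : -8
negate : 8
-3     : 8 -3
over   : 8 -3 8
over   : 8 -3 8 -3
*      : 8 -3 -24
mod    : 8 -3
swap   : -3 8
swap   : 8 -3

[8, -3]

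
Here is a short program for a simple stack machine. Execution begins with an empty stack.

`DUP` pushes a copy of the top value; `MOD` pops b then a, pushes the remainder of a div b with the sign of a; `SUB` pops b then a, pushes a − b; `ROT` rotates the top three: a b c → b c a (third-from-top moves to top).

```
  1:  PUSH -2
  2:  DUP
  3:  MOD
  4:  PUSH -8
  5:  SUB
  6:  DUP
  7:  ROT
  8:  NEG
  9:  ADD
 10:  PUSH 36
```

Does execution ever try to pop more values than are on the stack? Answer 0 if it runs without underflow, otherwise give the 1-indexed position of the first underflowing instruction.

PUSH -2 → [-2]
DUP     → [-2, -2]
MOD     → [0]
PUSH -8 → [0, -8]
SUB     → [8]
DUP     → [8, 8]
ROT  — needs 3 operands, stack has 2 → underflow

7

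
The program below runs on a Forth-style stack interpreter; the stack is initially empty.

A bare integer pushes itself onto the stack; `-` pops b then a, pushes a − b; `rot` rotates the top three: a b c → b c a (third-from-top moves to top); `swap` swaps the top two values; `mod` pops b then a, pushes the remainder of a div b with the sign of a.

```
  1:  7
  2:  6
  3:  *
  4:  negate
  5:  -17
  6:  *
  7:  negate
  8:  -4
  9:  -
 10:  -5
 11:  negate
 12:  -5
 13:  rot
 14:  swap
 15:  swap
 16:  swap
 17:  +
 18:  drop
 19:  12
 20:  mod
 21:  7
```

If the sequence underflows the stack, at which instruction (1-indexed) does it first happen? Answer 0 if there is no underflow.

7      -> 7
6      -> 7 6
*      -> 42
negate -> -42
-17    -> -42 -17
*      -> 714
negate -> -714
-4     -> -714 -4
-      -> -710
-5     -> -710 -5
negate -> -710 5
-5     -> -710 5 -5
rot    -> 5 -5 -710
swap   -> 5 -710 -5
swap   -> 5 -5 -710
swap   -> 5 -710 -5
+      -> 5 -715
drop   -> 5
12     -> 5 12
mod    -> 5
7      -> 5 7

0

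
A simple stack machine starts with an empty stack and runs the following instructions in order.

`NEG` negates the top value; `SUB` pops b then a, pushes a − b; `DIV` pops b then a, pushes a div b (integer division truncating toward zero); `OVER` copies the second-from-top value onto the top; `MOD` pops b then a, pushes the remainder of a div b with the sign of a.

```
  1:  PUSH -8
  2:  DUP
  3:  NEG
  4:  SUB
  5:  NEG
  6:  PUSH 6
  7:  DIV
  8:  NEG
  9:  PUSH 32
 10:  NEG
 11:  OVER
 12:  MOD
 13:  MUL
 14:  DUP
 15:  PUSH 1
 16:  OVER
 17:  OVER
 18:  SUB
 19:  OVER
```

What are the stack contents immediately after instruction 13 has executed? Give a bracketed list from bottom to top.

[0]

PUSH -8 -> [-8]
DUP     -> [-8, -8]
NEG     -> [-8, 8]
SUB     -> [-16]
NEG     -> [16]
PUSH 6  -> [16, 6]
DIV     -> [2]
NEG     -> [-2]
PUSH 32 -> [-2, 32]
NEG     -> [-2, -32]
OVER    -> [-2, -32, -2]
MOD     -> [-2, 0]
MUL     -> [0]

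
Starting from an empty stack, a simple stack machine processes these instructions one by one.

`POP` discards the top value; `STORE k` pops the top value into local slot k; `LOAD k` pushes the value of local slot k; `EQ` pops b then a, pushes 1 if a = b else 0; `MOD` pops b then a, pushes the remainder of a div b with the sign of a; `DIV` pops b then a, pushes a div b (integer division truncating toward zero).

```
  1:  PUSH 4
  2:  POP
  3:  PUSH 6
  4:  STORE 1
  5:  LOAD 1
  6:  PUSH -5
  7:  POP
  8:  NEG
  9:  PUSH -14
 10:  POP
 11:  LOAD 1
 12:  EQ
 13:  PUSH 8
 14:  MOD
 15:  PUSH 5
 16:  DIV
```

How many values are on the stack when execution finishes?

1

PUSH 4   -> [4]
POP      -> []
PUSH 6   -> [6]
STORE 1  -> []
LOAD 1   -> [6]
PUSH -5  -> [6, -5]
POP      -> [6]
NEG      -> [-6]
PUSH -14 -> [-6, -14]
POP      -> [-6]
LOAD 1   -> [-6, 6]
EQ       -> [0]
PUSH 8   -> [0, 8]
MOD      -> [0]
PUSH 5   -> [0, 5]
DIV      -> [0]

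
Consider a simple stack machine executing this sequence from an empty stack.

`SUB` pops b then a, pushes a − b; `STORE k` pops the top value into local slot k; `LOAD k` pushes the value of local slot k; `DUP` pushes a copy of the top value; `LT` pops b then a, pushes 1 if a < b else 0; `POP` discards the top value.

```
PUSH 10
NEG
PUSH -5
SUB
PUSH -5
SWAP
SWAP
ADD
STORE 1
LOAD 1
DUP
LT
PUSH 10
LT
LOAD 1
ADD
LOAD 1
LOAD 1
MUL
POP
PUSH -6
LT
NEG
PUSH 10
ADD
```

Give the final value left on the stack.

PUSH 10 -> 10
NEG     -> -10
PUSH -5 -> -10 -5
SUB     -> -5
PUSH -5 -> -5 -5
SWAP    -> -5 -5
SWAP    -> -5 -5
ADD     -> -10
STORE 1 -> (empty)
LOAD 1  -> -10
DUP     -> -10 -10
LT      -> 0
PUSH 10 -> 0 10
LT      -> 1
LOAD 1  -> 1 -10
ADD     -> -9
LOAD 1  -> -9 -10
LOAD 1  -> -9 -10 -10
MUL     -> -9 100
POP     -> -9
PUSH -6 -> -9 -6
LT      -> 1
NEG     -> -1
PUSH 10 -> -1 10
ADD     -> 9

9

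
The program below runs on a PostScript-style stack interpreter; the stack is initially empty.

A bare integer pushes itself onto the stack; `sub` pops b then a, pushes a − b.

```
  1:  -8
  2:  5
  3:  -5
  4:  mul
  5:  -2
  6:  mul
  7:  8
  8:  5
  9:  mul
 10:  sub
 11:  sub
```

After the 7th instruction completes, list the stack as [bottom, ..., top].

-8   -8
5    -8 5
-5   -8 5 -5
mul  -8 -25
-2   -8 -25 -2
mul  -8 50
8    -8 50 8

[-8, 50, 8]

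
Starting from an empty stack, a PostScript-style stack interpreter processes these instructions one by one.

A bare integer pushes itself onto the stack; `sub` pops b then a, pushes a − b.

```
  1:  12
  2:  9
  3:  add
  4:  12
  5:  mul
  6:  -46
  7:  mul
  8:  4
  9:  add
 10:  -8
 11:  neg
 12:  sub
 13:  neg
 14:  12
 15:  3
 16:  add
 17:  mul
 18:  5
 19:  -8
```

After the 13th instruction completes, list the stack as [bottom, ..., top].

12  : [12]
9   : [12, 9]
add : [21]
12  : [21, 12]
mul : [252]
-46 : [252, -46]
mul : [-11592]
4   : [-11592, 4]
add : [-11588]
-8  : [-11588, -8]
neg : [-11588, 8]
sub : [-11596]
neg : [11596]

[11596]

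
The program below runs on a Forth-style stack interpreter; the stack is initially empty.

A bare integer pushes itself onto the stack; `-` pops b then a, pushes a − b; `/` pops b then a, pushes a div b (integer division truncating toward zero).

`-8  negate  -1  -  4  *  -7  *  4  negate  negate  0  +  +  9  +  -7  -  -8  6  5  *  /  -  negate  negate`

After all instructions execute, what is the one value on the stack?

-232

-8     : -8
negate : 8
-1     : 8 -1
-      : 9
4      : 9 4
*      : 36
-7     : 36 -7
*      : -252
4      : -252 4
negate : -252 -4
negate : -252 4
0      : -252 4 0
+      : -252 4
+      : -248
9      : -248 9
+      : -239
-7     : -239 -7
-      : -232
-8     : -232 -8
6      : -232 -8 6
5      : -232 -8 6 5
*      : -232 -8 30
/      : -232 0
-      : -232
negate : 232
negate : -232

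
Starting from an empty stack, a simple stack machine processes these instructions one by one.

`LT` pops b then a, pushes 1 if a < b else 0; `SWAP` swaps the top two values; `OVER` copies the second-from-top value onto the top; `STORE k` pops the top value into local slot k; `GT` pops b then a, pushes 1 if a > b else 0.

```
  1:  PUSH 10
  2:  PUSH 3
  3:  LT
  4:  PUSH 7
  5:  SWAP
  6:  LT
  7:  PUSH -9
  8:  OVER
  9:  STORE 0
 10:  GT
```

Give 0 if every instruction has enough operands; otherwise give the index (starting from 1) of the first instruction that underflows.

0

PUSH 10 -> [10]
PUSH 3  -> [10, 3]
LT      -> [0]
PUSH 7  -> [0, 7]
SWAP    -> [7, 0]
LT      -> [0]
PUSH -9 -> [0, -9]
OVER    -> [0, -9, 0]
STORE 0 -> [0, -9]
GT      -> [1]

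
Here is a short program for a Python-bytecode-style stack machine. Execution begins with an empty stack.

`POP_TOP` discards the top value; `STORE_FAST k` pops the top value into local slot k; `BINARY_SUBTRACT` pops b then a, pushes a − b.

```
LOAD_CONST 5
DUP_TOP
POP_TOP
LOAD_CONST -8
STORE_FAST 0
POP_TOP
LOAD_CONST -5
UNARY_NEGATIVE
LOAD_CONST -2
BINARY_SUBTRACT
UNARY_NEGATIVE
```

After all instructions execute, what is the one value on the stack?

LOAD_CONST 5    → 5
DUP_TOP         → 5 5
POP_TOP         → 5
LOAD_CONST -8   → 5 -8
STORE_FAST 0    → 5
POP_TOP         → (empty)
LOAD_CONST -5   → -5
UNARY_NEGATIVE  → 5
LOAD_CONST -2   → 5 -2
BINARY_SUBTRACT → 7
UNARY_NEGATIVE  → -7

-7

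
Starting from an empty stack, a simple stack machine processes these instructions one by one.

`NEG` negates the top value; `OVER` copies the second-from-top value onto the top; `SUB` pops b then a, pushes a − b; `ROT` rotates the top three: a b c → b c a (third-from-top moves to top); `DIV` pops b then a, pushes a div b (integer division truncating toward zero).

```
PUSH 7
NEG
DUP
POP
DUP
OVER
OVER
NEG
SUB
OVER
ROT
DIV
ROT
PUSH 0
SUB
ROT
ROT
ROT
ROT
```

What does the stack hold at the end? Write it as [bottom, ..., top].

PUSH 7  [7]
NEG     [-7]
DUP     [-7, -7]
POP     [-7]
DUP     [-7, -7]
OVER    [-7, -7, -7]
OVER    [-7, -7, -7, -7]
NEG     [-7, -7, -7, 7]
SUB     [-7, -7, -14]
OVER    [-7, -7, -14, -7]
ROT     [-7, -14, -7, -7]
DIV     [-7, -14, 1]
ROT     [-14, 1, -7]
PUSH 0  [-14, 1, -7, 0]
SUB     [-14, 1, -7]
ROT     [1, -7, -14]
ROT     [-7, -14, 1]
ROT     [-14, 1, -7]
ROT     [1, -7, -14]

[1, -7, -14]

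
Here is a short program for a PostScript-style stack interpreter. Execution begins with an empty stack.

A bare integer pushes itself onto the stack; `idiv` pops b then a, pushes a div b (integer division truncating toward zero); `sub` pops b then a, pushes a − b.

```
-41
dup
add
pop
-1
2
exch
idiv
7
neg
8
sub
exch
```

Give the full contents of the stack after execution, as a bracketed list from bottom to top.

-41  -> [-41]
dup  -> [-41, -41]
add  -> [-82]
pop  -> []
-1   -> [-1]
2    -> [-1, 2]
exch -> [2, -1]
idiv -> [-2]
7    -> [-2, 7]
neg  -> [-2, -7]
8    -> [-2, -7, 8]
sub  -> [-2, -15]
exch -> [-15, -2]

[-15, -2]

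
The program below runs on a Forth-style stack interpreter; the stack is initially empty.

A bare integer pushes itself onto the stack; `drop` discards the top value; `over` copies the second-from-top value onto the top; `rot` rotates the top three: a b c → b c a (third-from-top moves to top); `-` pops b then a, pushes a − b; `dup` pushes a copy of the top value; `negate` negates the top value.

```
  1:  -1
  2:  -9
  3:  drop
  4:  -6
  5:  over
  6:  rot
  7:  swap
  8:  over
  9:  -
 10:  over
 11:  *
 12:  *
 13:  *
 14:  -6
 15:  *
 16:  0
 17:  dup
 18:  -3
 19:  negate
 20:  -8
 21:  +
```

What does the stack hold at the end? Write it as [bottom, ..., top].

-1     → -1
-9     → -1 -9
drop   → -1
-6     → -1 -6
over   → -1 -6 -1
rot    → -6 -1 -1
swap   → -6 -1 -1
over   → -6 -1 -1 -1
-      → -6 -1 0
over   → -6 -1 0 -1
*      → -6 -1 0
*      → -6 0
*      → 0
-6     → 0 -6
*      → 0
0      → 0 0
dup    → 0 0 0
-3     → 0 0 0 -3
negate → 0 0 0 3
-8     → 0 0 0 3 -8
+      → 0 0 0 -5

[0, 0, 0, -5]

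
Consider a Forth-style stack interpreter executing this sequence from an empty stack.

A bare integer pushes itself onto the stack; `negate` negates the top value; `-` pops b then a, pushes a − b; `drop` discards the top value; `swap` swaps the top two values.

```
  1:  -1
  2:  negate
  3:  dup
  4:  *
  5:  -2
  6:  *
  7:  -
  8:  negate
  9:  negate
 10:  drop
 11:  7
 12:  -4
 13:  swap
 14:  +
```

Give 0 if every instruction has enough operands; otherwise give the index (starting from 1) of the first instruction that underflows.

-1      [-1]
negate  [1]
dup     [1, 1]
*       [1]
-2      [1, -2]
*       [-2]
-  — needs 2 operands, stack has 1 → underflow

7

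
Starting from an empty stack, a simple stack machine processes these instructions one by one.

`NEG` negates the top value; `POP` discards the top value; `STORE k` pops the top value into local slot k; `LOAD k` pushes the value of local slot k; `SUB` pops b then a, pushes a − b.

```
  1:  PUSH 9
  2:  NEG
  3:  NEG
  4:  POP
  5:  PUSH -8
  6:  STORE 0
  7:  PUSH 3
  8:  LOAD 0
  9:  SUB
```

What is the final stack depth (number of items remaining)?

1

PUSH 9   9
NEG      -9
NEG      9
POP      (empty)
PUSH -8  -8
STORE 0  (empty)
PUSH 3   3
LOAD 0   3 -8
SUB      11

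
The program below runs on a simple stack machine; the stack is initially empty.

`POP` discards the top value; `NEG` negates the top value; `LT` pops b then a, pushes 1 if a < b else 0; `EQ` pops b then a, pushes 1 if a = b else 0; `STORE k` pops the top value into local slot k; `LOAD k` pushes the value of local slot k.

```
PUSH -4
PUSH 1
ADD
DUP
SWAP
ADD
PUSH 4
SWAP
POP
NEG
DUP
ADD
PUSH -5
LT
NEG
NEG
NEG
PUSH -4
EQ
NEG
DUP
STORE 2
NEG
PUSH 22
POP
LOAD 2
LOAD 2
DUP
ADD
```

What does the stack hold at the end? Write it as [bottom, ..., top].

PUSH -4 -> -4
PUSH 1  -> -4 1
ADD     -> -3
DUP     -> -3 -3
SWAP    -> -3 -3
ADD     -> -6
PUSH 4  -> -6 4
SWAP    -> 4 -6
POP     -> 4
NEG     -> -4
DUP     -> -4 -4
ADD     -> -8
PUSH -5 -> -8 -5
LT      -> 1
NEG     -> -1
NEG     -> 1
NEG     -> -1
PUSH -4 -> -1 -4
EQ      -> 0
NEG     -> 0
DUP     -> 0 0
STORE 2 -> 0
NEG     -> 0
PUSH 22 -> 0 22
POP     -> 0
LOAD 2  -> 0 0
LOAD 2  -> 0 0 0
DUP     -> 0 0 0 0
ADD     -> 0 0 0

[0, 0, 0]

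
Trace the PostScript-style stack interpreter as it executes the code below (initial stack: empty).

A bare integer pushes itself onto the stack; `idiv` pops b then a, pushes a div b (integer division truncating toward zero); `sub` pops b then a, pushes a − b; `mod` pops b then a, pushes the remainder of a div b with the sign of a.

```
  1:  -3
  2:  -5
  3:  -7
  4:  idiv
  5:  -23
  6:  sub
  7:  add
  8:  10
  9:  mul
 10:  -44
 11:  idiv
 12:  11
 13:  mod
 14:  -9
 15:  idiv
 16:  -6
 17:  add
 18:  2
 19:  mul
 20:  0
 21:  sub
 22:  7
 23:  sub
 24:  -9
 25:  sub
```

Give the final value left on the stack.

-3    [-3]
-5    [-3, -5]
-7    [-3, -5, -7]
idiv  [-3, 0]
-23   [-3, 0, -23]
sub   [-3, 23]
add   [20]
10    [20, 10]
mul   [200]
-44   [200, -44]
idiv  [-4]
11    [-4, 11]
mod   [-4]
-9    [-4, -9]
idiv  [0]
-6    [0, -6]
add   [-6]
2     [-6, 2]
mul   [-12]
0     [-12, 0]
sub   [-12]
7     [-12, 7]
sub   [-19]
-9    [-19, -9]
sub   [-10]

-10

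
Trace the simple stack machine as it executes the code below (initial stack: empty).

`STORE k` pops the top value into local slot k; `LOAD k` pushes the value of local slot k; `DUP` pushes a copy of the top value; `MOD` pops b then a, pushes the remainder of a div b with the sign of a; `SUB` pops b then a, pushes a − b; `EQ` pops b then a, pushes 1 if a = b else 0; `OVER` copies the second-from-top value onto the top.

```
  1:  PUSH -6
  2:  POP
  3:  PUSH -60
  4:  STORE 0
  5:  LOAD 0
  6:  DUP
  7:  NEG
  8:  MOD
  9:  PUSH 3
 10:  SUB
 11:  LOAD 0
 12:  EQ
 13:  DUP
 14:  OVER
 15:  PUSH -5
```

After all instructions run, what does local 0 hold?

-60

PUSH -6  → [-6]
POP      → []
PUSH -60 → [-60]
STORE 0  → []
LOAD 0   → [-60]
DUP      → [-60, -60]
NEG      → [-60, 60]
MOD      → [0]
PUSH 3   → [0, 3]
SUB      → [-3]
LOAD 0   → [-3, -60]
EQ       → [0]
DUP      → [0, 0]
OVER     → [0, 0, 0]
PUSH -5  → [0, 0, 0, -5]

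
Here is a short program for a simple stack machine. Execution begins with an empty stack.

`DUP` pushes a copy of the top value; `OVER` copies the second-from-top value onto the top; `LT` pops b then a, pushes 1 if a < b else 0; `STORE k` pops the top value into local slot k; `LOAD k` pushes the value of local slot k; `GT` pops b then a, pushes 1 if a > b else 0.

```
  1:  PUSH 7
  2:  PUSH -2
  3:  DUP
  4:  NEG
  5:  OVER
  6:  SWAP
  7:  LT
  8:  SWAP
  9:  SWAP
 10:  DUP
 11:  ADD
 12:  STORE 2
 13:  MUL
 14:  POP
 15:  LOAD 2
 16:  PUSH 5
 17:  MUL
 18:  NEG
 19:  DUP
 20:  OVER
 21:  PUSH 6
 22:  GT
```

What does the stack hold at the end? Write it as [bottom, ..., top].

[-10, -10, 0]

PUSH 7  → [7]
PUSH -2 → [7, -2]
DUP     → [7, -2, -2]
NEG     → [7, -2, 2]
OVER    → [7, -2, 2, -2]
SWAP    → [7, -2, -2, 2]
LT      → [7, -2, 1]
SWAP    → [7, 1, -2]
SWAP    → [7, -2, 1]
DUP     → [7, -2, 1, 1]
ADD     → [7, -2, 2]
STORE 2 → [7, -2]
MUL     → [-14]
POP     → []
LOAD 2  → [2]
PUSH 5  → [2, 5]
MUL     → [10]
NEG     → [-10]
DUP     → [-10, -10]
OVER    → [-10, -10, -10]
PUSH 6  → [-10, -10, -10, 6]
GT      → [-10, -10, 0]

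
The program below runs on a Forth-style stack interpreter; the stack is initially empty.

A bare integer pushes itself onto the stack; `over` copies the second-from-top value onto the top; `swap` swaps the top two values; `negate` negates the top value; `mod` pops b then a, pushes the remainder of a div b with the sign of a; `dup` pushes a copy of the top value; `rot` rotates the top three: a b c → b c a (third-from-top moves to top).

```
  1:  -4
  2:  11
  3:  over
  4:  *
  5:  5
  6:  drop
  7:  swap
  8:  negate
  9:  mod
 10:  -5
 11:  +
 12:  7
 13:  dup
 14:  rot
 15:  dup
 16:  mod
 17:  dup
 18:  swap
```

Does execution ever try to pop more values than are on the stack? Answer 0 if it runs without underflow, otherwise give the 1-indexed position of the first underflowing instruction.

-4     : [-4]
11     : [-4, 11]
over   : [-4, 11, -4]
*      : [-4, -44]
5      : [-4, -44, 5]
drop   : [-4, -44]
swap   : [-44, -4]
negate : [-44, 4]
mod    : [0]
-5     : [0, -5]
+      : [-5]
7      : [-5, 7]
dup    : [-5, 7, 7]
rot    : [7, 7, -5]
dup    : [7, 7, -5, -5]
mod    : [7, 7, 0]
dup    : [7, 7, 0, 0]
swap   : [7, 7, 0, 0]

0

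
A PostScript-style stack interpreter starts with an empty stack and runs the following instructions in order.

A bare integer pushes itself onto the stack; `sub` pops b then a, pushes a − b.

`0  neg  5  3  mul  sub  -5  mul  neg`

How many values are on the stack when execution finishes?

1

0   : [0]
neg : [0]
5   : [0, 5]
3   : [0, 5, 3]
mul : [0, 15]
sub : [-15]
-5  : [-15, -5]
mul : [75]
neg : [-75]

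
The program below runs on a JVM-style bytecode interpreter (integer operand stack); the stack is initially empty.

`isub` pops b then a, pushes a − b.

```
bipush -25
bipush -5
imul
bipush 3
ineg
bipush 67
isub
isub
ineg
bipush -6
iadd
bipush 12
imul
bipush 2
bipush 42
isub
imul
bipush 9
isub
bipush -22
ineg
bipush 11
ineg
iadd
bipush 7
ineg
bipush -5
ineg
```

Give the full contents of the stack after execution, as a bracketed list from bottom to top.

[96471, 11, -7, 5]

bipush -25 : -25
bipush -5  : -25 -5
imul       : 125
bipush 3   : 125 3
ineg       : 125 -3
bipush 67  : 125 -3 67
isub       : 125 -70
isub       : 195
ineg       : -195
bipush -6  : -195 -6
iadd       : -201
bipush 12  : -201 12
imul       : -2412
bipush 2   : -2412 2
bipush 42  : -2412 2 42
isub       : -2412 -40
imul       : 96480
bipush 9   : 96480 9
isub       : 96471
bipush -22 : 96471 -22
ineg       : 96471 22
bipush 11  : 96471 22 11
ineg       : 96471 22 -11
iadd       : 96471 11
bipush 7   : 96471 11 7
ineg       : 96471 11 -7
bipush -5  : 96471 11 -7 -5
ineg       : 96471 11 -7 5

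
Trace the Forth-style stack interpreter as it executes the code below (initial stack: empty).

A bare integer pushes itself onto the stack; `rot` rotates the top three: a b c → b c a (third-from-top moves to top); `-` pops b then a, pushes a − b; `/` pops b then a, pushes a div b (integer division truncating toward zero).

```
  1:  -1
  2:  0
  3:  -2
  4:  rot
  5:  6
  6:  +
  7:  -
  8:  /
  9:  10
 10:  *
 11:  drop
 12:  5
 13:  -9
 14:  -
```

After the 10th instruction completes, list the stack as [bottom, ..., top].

[0]

-1   [-1]
0    [-1, 0]
-2   [-1, 0, -2]
rot  [0, -2, -1]
6    [0, -2, -1, 6]
+    [0, -2, 5]
-    [0, -7]
/    [0]
10   [0, 10]
*    [0]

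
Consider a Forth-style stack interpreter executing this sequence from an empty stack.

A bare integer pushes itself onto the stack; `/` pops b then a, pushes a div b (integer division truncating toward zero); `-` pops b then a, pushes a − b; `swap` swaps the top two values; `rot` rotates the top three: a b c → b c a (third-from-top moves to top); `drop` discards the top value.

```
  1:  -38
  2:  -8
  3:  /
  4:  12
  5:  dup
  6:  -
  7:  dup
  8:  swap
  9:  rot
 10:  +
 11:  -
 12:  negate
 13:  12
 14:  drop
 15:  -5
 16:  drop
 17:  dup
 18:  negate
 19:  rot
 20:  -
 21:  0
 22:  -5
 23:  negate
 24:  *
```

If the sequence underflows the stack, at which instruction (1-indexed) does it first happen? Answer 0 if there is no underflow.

-38    → -38
-8     → -38 -8
/      → 4
12     → 4 12
dup    → 4 12 12
-      → 4 0
dup    → 4 0 0
swap   → 4 0 0
rot    → 0 0 4
+      → 0 4
-      → -4
negate → 4
12     → 4 12
drop   → 4
-5     → 4 -5
drop   → 4
dup    → 4 4
negate → 4 -4
rot  — needs 3 operands, stack has 2 → underflow

19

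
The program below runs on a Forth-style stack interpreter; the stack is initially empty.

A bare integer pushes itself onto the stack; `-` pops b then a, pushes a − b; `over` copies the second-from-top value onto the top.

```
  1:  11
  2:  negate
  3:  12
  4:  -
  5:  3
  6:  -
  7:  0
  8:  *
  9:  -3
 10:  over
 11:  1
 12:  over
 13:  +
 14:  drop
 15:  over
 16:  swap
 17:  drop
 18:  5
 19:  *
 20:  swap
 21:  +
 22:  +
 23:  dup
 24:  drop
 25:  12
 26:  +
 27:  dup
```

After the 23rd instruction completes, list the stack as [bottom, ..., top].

11      [11]
negate  [-11]
12      [-11, 12]
-       [-23]
3       [-23, 3]
-       [-26]
0       [-26, 0]
*       [0]
-3      [0, -3]
over    [0, -3, 0]
1       [0, -3, 0, 1]
over    [0, -3, 0, 1, 0]
+       [0, -3, 0, 1]
drop    [0, -3, 0]
over    [0, -3, 0, -3]
swap    [0, -3, -3, 0]
drop    [0, -3, -3]
5       [0, -3, -3, 5]
*       [0, -3, -15]
swap    [0, -15, -3]
+       [0, -18]
+       [-18]
dup     [-18, -18]

[-18, -18]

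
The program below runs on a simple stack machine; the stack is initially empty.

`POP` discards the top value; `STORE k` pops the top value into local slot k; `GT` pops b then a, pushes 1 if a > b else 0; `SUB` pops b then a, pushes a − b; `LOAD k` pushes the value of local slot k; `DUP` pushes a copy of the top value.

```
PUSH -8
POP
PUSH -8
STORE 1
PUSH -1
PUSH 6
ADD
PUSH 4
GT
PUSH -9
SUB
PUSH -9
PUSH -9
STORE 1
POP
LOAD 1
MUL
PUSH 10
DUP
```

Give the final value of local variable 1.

-9

PUSH -8 : -8
POP     : (empty)
PUSH -8 : -8
STORE 1 : (empty)
PUSH -1 : -1
PUSH 6  : -1 6
ADD     : 5
PUSH 4  : 5 4
GT      : 1
PUSH -9 : 1 -9
SUB     : 10
PUSH -9 : 10 -9
PUSH -9 : 10 -9 -9
STORE 1 : 10 -9
POP     : 10
LOAD 1  : 10 -9
MUL     : -90
PUSH 10 : -90 10
DUP     : -90 10 10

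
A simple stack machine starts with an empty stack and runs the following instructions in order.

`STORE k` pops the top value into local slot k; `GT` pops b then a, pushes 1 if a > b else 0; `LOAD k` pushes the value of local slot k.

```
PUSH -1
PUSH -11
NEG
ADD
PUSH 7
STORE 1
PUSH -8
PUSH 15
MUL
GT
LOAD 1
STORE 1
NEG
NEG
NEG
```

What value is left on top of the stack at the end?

PUSH -1   [-1]
PUSH -11  [-1, -11]
NEG       [-1, 11]
ADD       [10]
PUSH 7    [10, 7]
STORE 1   [10]
PUSH -8   [10, -8]
PUSH 15   [10, -8, 15]
MUL       [10, -120]
GT        [1]
LOAD 1    [1, 7]
STORE 1   [1]
NEG       [-1]
NEG       [1]
NEG       [-1]

-1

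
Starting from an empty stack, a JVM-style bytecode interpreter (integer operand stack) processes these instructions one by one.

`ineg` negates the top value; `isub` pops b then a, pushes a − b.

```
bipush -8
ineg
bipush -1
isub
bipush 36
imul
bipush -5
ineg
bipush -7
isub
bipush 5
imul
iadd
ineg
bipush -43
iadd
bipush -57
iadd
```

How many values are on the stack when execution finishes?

1

bipush -8   -8
ineg        8
bipush -1   8 -1
isub        9
bipush 36   9 36
imul        324
bipush -5   324 -5
ineg        324 5
bipush -7   324 5 -7
isub        324 12
bipush 5    324 12 5
imul        324 60
iadd        384
ineg        -384
bipush -43  -384 -43
iadd        -427
bipush -57  -427 -57
iadd        -484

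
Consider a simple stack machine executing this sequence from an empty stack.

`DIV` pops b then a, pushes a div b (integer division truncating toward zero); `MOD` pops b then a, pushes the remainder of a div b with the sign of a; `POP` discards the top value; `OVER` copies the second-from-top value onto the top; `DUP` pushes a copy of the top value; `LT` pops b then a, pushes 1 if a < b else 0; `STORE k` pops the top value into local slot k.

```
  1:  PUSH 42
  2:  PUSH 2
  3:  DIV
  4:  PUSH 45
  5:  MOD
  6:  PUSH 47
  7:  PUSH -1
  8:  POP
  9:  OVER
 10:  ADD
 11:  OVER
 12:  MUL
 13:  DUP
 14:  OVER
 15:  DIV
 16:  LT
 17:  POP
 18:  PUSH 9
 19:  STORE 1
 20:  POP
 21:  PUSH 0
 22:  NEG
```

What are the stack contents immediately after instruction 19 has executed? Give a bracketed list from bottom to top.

[21]

PUSH 42  [42]
PUSH 2   [42, 2]
DIV      [21]
PUSH 45  [21, 45]
MOD      [21]
PUSH 47  [21, 47]
PUSH -1  [21, 47, -1]
POP      [21, 47]
OVER     [21, 47, 21]
ADD      [21, 68]
OVER     [21, 68, 21]
MUL      [21, 1428]
DUP      [21, 1428, 1428]
OVER     [21, 1428, 1428, 1428]
DIV      [21, 1428, 1]
LT       [21, 0]
POP      [21]
PUSH 9   [21, 9]
STORE 1  [21]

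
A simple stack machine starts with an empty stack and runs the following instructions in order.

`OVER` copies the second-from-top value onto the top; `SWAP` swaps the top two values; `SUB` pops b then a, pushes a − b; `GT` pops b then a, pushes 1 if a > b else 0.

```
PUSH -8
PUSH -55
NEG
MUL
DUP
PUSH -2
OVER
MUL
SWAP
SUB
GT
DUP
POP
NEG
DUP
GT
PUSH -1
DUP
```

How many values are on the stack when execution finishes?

PUSH -8  → -8
PUSH -55 → -8 -55
NEG      → -8 55
MUL      → -440
DUP      → -440 -440
PUSH -2  → -440 -440 -2
OVER     → -440 -440 -2 -440
MUL      → -440 -440 880
SWAP     → -440 880 -440
SUB      → -440 1320
GT       → 0
DUP      → 0 0
POP      → 0
NEG      → 0
DUP      → 0 0
GT       → 0
PUSH -1  → 0 -1
DUP      → 0 -1 -1

3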